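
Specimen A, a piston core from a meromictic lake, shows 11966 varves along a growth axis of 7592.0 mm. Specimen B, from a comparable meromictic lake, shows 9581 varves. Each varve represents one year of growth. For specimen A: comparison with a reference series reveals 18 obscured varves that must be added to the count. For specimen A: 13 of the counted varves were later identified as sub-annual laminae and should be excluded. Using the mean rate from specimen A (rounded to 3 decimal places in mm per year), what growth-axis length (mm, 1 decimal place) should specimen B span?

6074.4 mm

Specimen A: true varve count = 11966 − 13 + 18 = 11971.
A: Mean rate = 7592.0 mm / 11971 years ≈ 0.634 mm/yr.
Length of B = 0.634 × 9581 = 6074.4 mm.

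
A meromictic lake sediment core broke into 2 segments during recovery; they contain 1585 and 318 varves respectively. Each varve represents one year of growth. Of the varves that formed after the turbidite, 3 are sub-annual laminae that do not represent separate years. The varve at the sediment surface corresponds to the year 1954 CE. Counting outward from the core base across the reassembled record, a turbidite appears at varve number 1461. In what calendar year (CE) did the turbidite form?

1515 CE

Total varves = 1585 + 318 = 1903.
Between varve 1461 and the sediment surface there are 1903 − 1461 = 442 varves.
442 − 3 false = 439 true varves after the turbidite.
The varve at the sediment surface is 1954 CE, so the turbidite dates to 1954 − 439 = 1515 CE.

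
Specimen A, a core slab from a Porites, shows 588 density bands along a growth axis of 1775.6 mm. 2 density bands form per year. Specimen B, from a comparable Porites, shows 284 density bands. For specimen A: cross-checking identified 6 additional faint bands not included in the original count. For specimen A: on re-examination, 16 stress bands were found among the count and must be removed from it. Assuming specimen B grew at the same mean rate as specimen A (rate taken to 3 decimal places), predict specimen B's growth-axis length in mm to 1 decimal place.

Specimen A: true density band count = 588 − 16 + 6 = 578.
Specimen A: dividing by 2 density bands per year: 578 / 2 = 289 years.
A: 1775.6 mm over 289 years gives 1775.6 / 289 ≈ 6.144 mm/yr.
Specimen B: with 2 density bands per year, 284 / 2 = 142 years. Length of B = 6.144 × 142 = 872.4 mm.

872.4 mm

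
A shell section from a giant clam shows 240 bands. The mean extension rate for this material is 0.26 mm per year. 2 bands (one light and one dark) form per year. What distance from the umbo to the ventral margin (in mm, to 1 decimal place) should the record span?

31.2 mm

Dividing by 2 bands per year: 240 / 2 = 120 years.
120 years at 0.26 mm/year gives 0.26 × 120 = 31.2 mm.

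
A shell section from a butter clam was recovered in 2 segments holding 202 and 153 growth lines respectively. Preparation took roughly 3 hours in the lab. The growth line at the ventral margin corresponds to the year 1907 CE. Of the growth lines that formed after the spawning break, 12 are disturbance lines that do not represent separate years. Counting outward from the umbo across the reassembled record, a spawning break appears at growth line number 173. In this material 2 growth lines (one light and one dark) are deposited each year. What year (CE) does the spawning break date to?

Total growth lines = 202 + 153 = 355.
Between growth line 173 and the ventral margin there are 355 − 173 = 182 growth lines.
Removing the 12 false growth lines leaves 182 − 12 = 170 true growth lines beyond the spawning break.
Dividing by 2 growth lines per year: 170 / 2 = 85 years.
The growth line at the ventral margin is 1907 CE, so the spawning break dates to 1907 − 85 = 1822 CE.

1822 CE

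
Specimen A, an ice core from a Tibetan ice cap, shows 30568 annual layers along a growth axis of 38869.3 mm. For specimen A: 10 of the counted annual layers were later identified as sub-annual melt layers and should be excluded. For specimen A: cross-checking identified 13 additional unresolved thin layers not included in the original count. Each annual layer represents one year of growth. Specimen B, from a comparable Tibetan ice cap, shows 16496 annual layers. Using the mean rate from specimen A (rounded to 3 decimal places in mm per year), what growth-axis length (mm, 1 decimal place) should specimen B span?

Specimen A: after corrections the count is 30568 − 10 + 13 = 30571 annual layers.
A: 38869.3 mm over 30571 years gives 38869.3 / 30571 ≈ 1.271 mm/yr.
Length of B = 1.271 × 16496 = 20966.4 mm.

20966.4 mm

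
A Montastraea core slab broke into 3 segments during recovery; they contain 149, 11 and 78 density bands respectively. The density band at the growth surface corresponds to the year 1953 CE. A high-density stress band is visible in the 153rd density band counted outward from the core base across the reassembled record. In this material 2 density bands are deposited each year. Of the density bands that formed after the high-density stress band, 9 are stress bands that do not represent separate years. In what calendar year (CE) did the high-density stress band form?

1915 CE

Total density bands = 149 + 11 + 78 = 238.
The high-density stress band sits at density band 153 from the core base, so 238 − 153 = 85 density bands formed after it.
Removing the 9 false density bands leaves 85 − 9 = 76 true density bands beyond the high-density stress band.
Dividing by 2 density bands per year: 76 / 2 = 38 years.
1953 − 38 = 1915 CE.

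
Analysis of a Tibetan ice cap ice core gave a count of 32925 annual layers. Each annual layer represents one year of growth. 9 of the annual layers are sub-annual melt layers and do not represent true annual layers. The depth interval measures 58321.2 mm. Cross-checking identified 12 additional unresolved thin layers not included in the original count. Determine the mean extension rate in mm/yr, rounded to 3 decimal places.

1.771 mm/yr

Adjusted count: 32925 − 9 + 12 = 32928 annual layers.
58321.2 mm over 32928 years gives 58321.2 / 32928 ≈ 1.771 mm/yr.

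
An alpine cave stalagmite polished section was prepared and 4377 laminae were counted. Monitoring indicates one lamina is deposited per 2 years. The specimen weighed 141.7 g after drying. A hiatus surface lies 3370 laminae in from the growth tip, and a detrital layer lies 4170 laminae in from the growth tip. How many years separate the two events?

1600 years

4170 − 3370 = 800 laminae lie between the two events.
Multiplying by 2 years per lamina: 800 × 2 = 1600 years.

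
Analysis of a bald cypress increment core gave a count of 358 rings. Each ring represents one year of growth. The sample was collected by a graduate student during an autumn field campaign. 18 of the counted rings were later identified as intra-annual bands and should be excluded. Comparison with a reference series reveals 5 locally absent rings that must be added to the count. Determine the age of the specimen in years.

345 years

Adjusted count: 358 − 18 + 5 = 345 rings.
One ring per year makes the duration 345 years.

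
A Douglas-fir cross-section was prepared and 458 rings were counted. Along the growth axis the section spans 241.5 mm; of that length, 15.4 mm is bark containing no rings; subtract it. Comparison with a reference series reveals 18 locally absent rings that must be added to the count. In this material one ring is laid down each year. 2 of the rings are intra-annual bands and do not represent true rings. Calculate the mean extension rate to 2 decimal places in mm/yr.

0.48 mm/yr

After corrections the count is 458 − 2 + 18 = 474 rings.
Net length = 241.5 − 15.4 = 226.1 mm.
Mean rate = 226.1 mm / 474 years ≈ 0.48 mm/yr.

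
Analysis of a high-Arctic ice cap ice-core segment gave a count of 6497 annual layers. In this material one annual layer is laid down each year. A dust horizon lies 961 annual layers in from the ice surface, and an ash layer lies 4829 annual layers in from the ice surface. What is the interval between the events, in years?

Separation: 4829 − 961 = 3868 annual layers.
One annual layer per year makes the interval 3868 years.

3868 yr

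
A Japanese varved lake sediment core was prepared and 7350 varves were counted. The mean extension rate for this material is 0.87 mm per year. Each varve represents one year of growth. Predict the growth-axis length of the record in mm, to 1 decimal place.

The record spans 7350 years at 0.87 mm per year.
Predicted length = 0.87 mm/year × 7350 years = 6394.5 mm.

6394.5 mm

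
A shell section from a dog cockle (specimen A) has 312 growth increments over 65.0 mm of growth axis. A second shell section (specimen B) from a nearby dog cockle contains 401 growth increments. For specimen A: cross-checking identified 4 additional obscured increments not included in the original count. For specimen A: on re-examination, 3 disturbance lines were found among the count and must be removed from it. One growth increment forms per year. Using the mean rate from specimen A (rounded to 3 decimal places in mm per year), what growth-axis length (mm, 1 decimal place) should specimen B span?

83.4 mm

Specimen A: true growth increment count = 312 − 3 + 4 = 313.
A: Extension rate ≈ 65.0 / 313 = 0.208 mm per year.
For B, 0.208 mm/year × 401 years = 83.4 mm.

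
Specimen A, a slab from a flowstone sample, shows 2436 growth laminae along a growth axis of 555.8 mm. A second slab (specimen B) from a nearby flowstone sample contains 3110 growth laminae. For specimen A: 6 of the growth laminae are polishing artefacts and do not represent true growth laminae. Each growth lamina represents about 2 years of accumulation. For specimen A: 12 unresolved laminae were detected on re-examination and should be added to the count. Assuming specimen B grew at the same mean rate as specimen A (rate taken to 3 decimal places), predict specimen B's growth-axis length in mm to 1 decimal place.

709.1 mm

Specimen A: adjusted count: 2436 − 6 + 12 = 2442 growth laminae.
Specimen A: multiplying by 2 years per growth lamina: 2442 × 2 = 4884 years.
A: 555.8 mm over 4884 years gives 555.8 / 4884 ≈ 0.114 mm/yr.
Specimen B: multiplying by 2 years per growth lamina: 3110 × 2 = 6220 years. For B, 0.114 mm/year × 6220 years = 709.1 mm.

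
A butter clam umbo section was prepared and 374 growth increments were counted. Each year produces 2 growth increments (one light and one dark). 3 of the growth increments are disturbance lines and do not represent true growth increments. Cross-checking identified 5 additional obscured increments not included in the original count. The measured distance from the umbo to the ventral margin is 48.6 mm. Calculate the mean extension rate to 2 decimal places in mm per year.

0.26 mm per year

Adjusted count: 374 − 3 + 5 = 376 growth increments.
376 growth increments at 2 per year is 376 / 2 = 188 years.
Mean rate = 48.6 mm / 188 years ≈ 0.26 mm per year.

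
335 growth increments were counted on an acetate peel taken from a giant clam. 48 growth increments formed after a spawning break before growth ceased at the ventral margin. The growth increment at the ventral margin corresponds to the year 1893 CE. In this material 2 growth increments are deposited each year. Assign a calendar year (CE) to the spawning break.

1869 CE

48 growth increments formed after the spawning break.
Dividing by 2 growth increments per year: 48 / 2 = 24 years.
The growth increment at the ventral margin is 1893 CE, so the spawning break dates to 1893 − 24 = 1869 CE.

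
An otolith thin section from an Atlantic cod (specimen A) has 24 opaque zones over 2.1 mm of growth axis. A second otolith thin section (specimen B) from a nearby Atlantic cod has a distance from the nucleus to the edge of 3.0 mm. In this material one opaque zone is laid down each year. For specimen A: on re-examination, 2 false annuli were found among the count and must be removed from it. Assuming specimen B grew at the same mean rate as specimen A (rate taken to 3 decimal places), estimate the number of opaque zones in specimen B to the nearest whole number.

Specimen A: after corrections the count is 24 − 2 = 22 opaque zones.
A: Extension rate ≈ 2.1 / 22 = 0.095 mm per year.
Specimen B: 3.0 mm / 0.095 mm per year = 31.58 years ≈ 32 opaque zones.

32 opaque zones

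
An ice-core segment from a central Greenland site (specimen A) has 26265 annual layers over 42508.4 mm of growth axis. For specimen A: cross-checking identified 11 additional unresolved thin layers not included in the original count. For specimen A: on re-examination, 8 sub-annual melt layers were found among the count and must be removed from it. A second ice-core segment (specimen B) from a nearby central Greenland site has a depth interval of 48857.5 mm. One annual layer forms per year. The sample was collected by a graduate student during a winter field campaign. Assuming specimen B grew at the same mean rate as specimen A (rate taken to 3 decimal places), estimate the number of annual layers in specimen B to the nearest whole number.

30196 annual layers

Specimen A: adjusted count: 26265 − 8 + 11 = 26268 annual layers.
A: Mean rate = 42508.4 mm / 26268 years ≈ 1.618 mm/year.
B spans 48857.5 / 1.618 = 30196.23 years ≈ 30196 annual layers.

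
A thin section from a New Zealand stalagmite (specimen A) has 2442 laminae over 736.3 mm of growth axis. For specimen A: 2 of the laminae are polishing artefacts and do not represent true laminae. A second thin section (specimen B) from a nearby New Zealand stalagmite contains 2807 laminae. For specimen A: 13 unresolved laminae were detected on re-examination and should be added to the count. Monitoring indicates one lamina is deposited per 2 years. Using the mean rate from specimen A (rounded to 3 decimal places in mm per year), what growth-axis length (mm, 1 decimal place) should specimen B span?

Specimen A: correcting the raw count gives 2442 − 2 + 13 = 2453 true laminae.
Specimen A: multiplying by 2 years per lamina: 2453 × 2 = 4906 years.
A: 736.3 mm over 4906 years gives 736.3 / 4906 ≈ 0.150 mm/yr.
Specimen B: at 2 years per lamina, 2807 × 2 = 5614 years. B's length ≈ 0.150 × 5614 = 842.1 mm.

842.1 mm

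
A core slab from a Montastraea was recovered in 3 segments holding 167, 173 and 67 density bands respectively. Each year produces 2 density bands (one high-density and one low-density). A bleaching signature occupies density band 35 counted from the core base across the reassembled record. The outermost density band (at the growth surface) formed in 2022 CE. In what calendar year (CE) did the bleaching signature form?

1836 CE

Total density bands = 167 + 173 + 67 = 407.
Between density band 35 and the growth surface there are 407 − 35 = 372 density bands.
With 2 density bands per year, 372 / 2 = 186 years.
The density band at the growth surface is 2022 CE, so the bleaching signature dates to 2022 − 186 = 1836 CE.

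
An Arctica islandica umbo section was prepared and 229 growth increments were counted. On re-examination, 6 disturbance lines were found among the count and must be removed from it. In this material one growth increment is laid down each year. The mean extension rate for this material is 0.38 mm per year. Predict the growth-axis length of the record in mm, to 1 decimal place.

84.7 mm

True growth increment count = 229 − 6 = 223.
223 years at 0.38 mm/year gives 0.38 × 223 = 84.7 mm.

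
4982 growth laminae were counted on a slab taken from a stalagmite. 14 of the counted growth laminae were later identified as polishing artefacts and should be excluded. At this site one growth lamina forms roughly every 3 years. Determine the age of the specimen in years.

True growth lamina count = 4982 − 14 = 4968.
At 3 years per growth lamina, 4968 × 3 = 14904 years.

14904 yr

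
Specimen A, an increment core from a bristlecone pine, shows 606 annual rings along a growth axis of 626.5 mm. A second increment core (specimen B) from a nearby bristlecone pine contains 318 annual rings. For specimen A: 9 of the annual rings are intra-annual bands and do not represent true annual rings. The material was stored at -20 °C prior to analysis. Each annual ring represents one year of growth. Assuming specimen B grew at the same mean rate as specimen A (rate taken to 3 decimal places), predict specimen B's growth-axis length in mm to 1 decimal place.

333.6 mm

Specimen A: true annual ring count = 606 − 9 = 597.
A: 626.5 mm over 597 years gives 626.5 / 597 ≈ 1.049 mm/yr.
B's length ≈ 1.049 × 318 = 333.6 mm.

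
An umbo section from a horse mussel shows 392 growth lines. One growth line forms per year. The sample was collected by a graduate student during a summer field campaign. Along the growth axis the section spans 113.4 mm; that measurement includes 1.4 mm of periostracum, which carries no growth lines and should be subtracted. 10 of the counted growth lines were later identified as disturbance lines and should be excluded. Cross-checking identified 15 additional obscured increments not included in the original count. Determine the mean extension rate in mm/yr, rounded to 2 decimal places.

0.28 mm/yr

True growth line count = 392 − 10 + 15 = 397.
The growth record spans 113.4 − 1.4 = 112.0 mm.
Mean rate = 112.0 mm / 397 years ≈ 0.28 mm/yr.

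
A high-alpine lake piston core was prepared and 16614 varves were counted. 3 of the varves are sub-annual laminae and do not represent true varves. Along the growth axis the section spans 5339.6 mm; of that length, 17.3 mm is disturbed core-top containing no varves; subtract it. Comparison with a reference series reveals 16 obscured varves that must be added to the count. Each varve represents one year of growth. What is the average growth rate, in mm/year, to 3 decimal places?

0.320 mm/year

True varve count = 16614 − 3 + 16 = 16627.
The growth record spans 5339.6 − 17.3 = 5322.3 mm.
Mean rate = 5322.3 mm / 16627 years ≈ 0.320 mm/year.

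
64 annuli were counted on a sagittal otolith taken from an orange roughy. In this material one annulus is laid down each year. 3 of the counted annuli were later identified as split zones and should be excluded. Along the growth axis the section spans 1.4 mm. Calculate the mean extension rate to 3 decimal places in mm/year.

0.023 mm/year

Adjusted count: 64 − 3 = 61 annuli.
Mean rate = 1.4 mm / 61 years ≈ 0.023 mm/year.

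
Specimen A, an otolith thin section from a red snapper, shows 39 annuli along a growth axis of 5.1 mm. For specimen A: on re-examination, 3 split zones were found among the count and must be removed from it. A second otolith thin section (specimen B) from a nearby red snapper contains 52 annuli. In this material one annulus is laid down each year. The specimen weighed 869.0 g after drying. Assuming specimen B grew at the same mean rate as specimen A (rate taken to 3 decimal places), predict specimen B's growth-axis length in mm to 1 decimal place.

7.4 mm

Specimen A: after corrections the count is 39 − 3 = 36 annuli.
A: Mean rate = 5.1 mm / 36 years ≈ 0.142 mm/year.
For B, 0.142 mm/year × 52 years = 7.4 mm.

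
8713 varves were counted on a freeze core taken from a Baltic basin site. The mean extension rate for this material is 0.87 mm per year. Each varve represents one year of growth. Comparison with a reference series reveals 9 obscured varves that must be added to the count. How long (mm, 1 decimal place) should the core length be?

Correcting the raw count gives 8713 + 9 = 8722 true varves.
Length ≈ 0.87 × 8722 = 7588.1 mm.

7588.1 mm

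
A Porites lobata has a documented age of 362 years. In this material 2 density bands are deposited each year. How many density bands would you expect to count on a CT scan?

Expected density bands: 362 × 2 = 724.
So 724 density bands should be present.

724 density bands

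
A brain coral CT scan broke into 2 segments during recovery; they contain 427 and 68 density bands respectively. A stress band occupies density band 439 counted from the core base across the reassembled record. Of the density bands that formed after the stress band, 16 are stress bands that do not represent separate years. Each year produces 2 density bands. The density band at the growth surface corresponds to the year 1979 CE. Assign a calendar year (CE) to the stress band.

1959 CE

Total density bands = 427 + 68 = 495.
Between density band 439 and the growth surface there are 495 − 439 = 56 density bands.
56 − 16 false = 40 true density bands after the stress band.
40 density bands at 2 per year is 40 / 2 = 20 years.
The density band at the growth surface is 1979 CE, so the stress band dates to 1979 − 20 = 1959 CE.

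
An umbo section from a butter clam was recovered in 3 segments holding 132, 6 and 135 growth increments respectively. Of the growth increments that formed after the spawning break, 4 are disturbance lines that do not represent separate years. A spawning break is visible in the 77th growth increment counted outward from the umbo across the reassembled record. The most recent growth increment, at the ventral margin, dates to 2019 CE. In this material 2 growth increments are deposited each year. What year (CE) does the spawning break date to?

Total growth increments = 132 + 6 + 135 = 273.
Between growth increment 77 and the ventral margin there are 273 − 77 = 196 growth increments.
Removing the 4 false growth increments leaves 196 − 4 = 192 true growth increments beyond the spawning break.
With 2 growth increments per year, 192 / 2 = 96 years.
Counting back 96 years from 2019 CE places the spawning break in 2019 − 96 = 1923 CE.

1923 CE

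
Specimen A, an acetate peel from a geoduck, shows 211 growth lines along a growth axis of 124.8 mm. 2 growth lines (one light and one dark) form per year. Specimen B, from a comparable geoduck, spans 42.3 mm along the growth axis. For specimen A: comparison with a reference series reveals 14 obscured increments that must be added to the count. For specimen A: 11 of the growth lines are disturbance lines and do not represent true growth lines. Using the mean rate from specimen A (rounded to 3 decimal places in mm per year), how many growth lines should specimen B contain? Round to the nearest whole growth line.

73 growth lines

Specimen A: after corrections the count is 211 − 11 + 14 = 214 growth lines.
Specimen A: with 2 growth lines per year, 214 / 2 = 107 years.
A: Mean rate = 124.8 mm / 107 years ≈ 1.166 mm/year.
Specimen B: 42.3 mm / 1.166 mm per year = 36.28 years; at 2 growth lines per year that is 36.28 × 2 ≈ 73 growth lines.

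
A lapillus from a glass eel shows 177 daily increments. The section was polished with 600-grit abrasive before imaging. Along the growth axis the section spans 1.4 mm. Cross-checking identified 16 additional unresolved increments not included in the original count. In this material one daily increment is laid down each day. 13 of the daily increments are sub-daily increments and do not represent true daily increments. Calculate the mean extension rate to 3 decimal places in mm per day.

0.008 mm per day

Adjusted count: 177 − 13 + 16 = 180 daily increments.
Mean rate = 1.4 mm / 180 days ≈ 0.008 mm per day.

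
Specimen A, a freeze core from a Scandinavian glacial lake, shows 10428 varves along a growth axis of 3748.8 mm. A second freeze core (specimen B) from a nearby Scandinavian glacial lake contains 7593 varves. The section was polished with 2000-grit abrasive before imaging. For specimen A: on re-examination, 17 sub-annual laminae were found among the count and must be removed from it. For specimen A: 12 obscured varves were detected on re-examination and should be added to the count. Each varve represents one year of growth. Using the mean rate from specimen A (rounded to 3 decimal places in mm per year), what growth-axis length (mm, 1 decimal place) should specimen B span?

2733.5 mm

Specimen A: after corrections the count is 10428 − 17 + 12 = 10423 varves.
A: Mean rate = 3748.8 mm / 10423 years ≈ 0.360 mm/yr.
Length of B = 0.360 × 7593 = 2733.5 mm.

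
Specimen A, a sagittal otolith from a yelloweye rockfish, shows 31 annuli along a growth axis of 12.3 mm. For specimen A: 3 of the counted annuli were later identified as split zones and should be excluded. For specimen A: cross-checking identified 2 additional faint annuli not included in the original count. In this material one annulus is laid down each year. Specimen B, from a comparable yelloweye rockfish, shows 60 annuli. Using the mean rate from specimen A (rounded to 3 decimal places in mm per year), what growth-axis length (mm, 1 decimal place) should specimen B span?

24.6 mm

Specimen A: after corrections the count is 31 − 3 + 2 = 30 annuli.
A: Extension rate ≈ 12.3 / 30 = 0.410 mm per year.
B's length ≈ 0.410 × 60 = 24.6 mm.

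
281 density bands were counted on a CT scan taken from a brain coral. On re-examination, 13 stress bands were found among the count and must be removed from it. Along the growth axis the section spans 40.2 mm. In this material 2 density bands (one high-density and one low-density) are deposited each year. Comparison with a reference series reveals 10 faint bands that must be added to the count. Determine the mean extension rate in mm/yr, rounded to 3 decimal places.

True density band count = 281 − 13 + 10 = 278.
278 density bands at 2 per year is 278 / 2 = 139 years.
40.2 mm over 139 years gives 40.2 / 139 ≈ 0.289 mm/yr.

0.289 mm/yr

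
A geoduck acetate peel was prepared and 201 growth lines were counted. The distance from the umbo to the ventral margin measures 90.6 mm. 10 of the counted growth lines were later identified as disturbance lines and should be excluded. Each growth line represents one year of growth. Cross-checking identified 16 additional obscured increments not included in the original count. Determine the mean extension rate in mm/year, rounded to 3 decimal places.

After corrections the count is 201 − 10 + 16 = 207 growth lines.
90.6 mm over 207 years gives 90.6 / 207 ≈ 0.438 mm/year.

0.438 mm/year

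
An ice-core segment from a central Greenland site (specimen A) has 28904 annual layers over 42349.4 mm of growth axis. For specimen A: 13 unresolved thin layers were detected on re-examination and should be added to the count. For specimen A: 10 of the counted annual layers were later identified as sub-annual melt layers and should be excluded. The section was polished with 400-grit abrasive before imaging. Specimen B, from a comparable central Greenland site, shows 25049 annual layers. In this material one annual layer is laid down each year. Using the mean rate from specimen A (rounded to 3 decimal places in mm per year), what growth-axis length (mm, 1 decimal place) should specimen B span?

Specimen A: adjusted count: 28904 − 10 + 13 = 28907 annual layers.
A: 42349.4 mm over 28907 years gives 42349.4 / 28907 ≈ 1.465 mm/yr.
For B, 1.465 mm/year × 25049 years = 36696.8 mm.

36696.8 mm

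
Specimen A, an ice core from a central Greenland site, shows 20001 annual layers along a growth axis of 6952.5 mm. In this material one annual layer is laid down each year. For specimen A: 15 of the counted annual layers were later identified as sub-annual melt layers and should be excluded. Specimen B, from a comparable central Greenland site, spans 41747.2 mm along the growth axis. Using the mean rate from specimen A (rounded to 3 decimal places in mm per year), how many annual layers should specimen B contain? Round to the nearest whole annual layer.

119963 annual layers

Specimen A: true annual layer count = 20001 − 15 = 19986.
A: Mean rate = 6952.5 mm / 19986 years ≈ 0.348 mm/year.
For B, 41747.2 / 0.348 = 119963.22 years ≈ 119963 annual layers.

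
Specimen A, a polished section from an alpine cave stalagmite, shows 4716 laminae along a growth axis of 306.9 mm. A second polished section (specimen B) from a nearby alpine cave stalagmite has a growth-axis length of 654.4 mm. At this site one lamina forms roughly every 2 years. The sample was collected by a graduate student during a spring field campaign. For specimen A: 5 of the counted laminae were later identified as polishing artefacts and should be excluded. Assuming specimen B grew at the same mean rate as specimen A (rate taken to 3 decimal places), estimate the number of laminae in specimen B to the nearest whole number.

9915 laminae

Specimen A: true lamina count = 4716 − 5 = 4711.
Specimen A: at 2 years per lamina, 4711 × 2 = 9422 years.
A: Mean rate = 306.9 mm / 9422 years ≈ 0.033 mm/yr.
B spans 654.4 / 0.033 = 19830.30 years; at 2 years per lamina that is 19830.30 / 2 ≈ 9915 laminae.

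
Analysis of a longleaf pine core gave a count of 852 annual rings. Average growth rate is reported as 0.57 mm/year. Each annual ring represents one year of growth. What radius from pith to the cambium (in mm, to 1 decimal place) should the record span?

852 years of growth are recorded.
852 years at 0.57 mm/year gives 0.57 × 852 = 485.6 mm.

485.6 mm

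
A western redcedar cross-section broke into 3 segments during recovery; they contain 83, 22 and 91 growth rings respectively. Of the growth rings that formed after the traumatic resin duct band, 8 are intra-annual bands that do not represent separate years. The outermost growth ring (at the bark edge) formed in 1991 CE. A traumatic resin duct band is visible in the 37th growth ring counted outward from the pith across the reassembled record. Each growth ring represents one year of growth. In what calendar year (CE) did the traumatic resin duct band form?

1840 CE

Total growth rings = 83 + 22 + 91 = 196.
196 − 37 = 159 growth rings lie beyond the traumatic resin duct band toward the bark edge.
Excluding 8 false growth rings: 159 − 8 = 151.
Counting back 151 years from 1991 CE places the traumatic resin duct band in 1991 − 151 = 1840 CE.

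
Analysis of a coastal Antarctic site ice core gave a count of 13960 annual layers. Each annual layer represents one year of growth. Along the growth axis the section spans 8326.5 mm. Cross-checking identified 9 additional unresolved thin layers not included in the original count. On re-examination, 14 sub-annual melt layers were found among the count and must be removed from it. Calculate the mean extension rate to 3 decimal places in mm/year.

0.597 mm/year

Correcting the raw count gives 13960 − 14 + 9 = 13955 true annual layers.
Extension rate ≈ 8326.5 / 13955 = 0.597 mm/year.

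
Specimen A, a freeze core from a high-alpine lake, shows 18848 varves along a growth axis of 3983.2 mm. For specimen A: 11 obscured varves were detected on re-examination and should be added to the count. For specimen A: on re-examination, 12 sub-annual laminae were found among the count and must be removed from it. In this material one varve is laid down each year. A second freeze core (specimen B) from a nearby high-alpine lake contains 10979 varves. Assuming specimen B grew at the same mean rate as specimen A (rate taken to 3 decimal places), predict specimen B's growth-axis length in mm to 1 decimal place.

Specimen A: after corrections the count is 18848 − 12 + 11 = 18847 varves.
A: Mean rate = 3983.2 mm / 18847 years ≈ 0.211 mm/year.
B's length ≈ 0.211 × 10979 = 2316.6 mm.

2316.6 mm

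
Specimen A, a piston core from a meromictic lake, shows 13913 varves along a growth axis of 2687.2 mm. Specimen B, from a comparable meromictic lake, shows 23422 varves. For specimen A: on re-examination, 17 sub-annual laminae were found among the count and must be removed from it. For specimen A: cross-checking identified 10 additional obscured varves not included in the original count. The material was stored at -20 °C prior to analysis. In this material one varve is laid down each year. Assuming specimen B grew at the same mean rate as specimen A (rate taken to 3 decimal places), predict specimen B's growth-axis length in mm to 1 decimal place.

Specimen A: after corrections the count is 13913 − 17 + 10 = 13906 varves.
A: Extension rate ≈ 2687.2 / 13906 = 0.193 mm/year.
For B, 0.193 mm/year × 23422 years = 4520.4 mm.

4520.4 mm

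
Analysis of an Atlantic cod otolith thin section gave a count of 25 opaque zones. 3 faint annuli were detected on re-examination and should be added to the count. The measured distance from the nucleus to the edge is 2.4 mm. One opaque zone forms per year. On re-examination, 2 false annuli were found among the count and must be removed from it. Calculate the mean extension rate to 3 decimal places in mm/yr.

0.092 mm/yr

Adjusted count: 25 − 2 + 3 = 26 opaque zones.
Mean rate = 2.4 mm / 26 years ≈ 0.092 mm/yr.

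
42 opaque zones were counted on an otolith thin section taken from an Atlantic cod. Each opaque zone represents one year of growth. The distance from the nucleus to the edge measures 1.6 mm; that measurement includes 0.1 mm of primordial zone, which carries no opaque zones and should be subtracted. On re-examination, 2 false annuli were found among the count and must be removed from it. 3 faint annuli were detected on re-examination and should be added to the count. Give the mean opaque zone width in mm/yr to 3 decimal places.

Correcting the raw count gives 42 − 2 + 3 = 43 true opaque zones.
Removing the 0.1 mm offcut leaves 1.6 − 0.1 = 1.5 mm.
Extension rate ≈ 1.5 / 43 = 0.035 mm/yr.

0.035 mm/yr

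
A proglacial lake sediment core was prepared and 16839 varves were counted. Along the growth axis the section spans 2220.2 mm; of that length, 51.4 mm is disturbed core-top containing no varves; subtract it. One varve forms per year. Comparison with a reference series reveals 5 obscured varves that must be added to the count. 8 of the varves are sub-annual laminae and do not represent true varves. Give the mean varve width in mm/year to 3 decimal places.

True varve count = 16839 − 8 + 5 = 16836.
Net length = 2220.2 − 51.4 = 2168.8 mm.
Extension rate ≈ 2168.8 / 16836 = 0.129 mm/year.

0.129 mm/year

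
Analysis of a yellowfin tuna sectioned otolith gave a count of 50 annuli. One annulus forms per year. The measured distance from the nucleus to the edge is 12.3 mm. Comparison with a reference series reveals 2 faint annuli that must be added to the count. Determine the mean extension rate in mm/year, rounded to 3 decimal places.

0.237 mm/year

Correcting the raw count gives 50 + 2 = 52 true annuli.
Extension rate ≈ 12.3 / 52 = 0.237 mm/year.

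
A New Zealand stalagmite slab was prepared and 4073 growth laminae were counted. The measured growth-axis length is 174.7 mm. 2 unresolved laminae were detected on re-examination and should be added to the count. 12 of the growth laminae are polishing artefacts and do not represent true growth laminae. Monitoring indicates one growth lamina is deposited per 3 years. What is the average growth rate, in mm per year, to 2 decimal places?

Adjusted count: 4073 − 12 + 2 = 4063 growth laminae.
4063 growth laminae at 3 years each span 4063 × 3 = 12189 years.
Extension rate ≈ 174.7 / 12189 = 0.01 mm per year.

0.01 mm per year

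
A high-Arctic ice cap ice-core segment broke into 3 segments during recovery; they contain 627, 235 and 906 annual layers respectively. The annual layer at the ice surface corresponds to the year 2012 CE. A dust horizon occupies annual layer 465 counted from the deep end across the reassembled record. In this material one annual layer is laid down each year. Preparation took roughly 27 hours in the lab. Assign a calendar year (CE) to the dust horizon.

709 CE

Total annual layers = 627 + 235 + 906 = 1768.
Between annual layer 465 and the ice surface there are 1768 − 465 = 1303 annual layers.
2012 − 1303 = 709 CE.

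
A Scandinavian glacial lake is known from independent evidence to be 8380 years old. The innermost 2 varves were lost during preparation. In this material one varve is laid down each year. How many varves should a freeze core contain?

Expected varves over 8380 years: 8380.
8380 − 2 missed = 8378 varves expected in the prepared section.

8378 varves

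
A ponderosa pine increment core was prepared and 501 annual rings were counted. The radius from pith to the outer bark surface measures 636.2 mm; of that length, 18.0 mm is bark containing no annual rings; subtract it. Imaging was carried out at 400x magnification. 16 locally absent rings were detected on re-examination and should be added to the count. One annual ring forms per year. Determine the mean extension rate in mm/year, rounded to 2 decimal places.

After corrections the count is 501 + 16 = 517 annual rings.
Removing the 18.0 mm offcut leaves 636.2 − 18.0 = 618.2 mm.
Extension rate ≈ 618.2 / 517 = 1.20 mm/year.

1.20 mm/year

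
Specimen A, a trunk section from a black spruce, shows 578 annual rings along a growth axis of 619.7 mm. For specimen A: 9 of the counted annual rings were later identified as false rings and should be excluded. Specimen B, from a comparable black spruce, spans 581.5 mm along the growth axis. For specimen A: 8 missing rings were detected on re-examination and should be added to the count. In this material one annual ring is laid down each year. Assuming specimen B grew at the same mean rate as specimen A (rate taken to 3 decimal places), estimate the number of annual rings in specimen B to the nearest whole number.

Specimen A: true annual ring count = 578 − 9 + 8 = 577.
A: 619.7 mm over 577 years gives 619.7 / 577 ≈ 1.074 mm/year.
Specimen B: 581.5 mm / 1.074 mm per year = 541.43 years ≈ 541 annual rings.

541 annual rings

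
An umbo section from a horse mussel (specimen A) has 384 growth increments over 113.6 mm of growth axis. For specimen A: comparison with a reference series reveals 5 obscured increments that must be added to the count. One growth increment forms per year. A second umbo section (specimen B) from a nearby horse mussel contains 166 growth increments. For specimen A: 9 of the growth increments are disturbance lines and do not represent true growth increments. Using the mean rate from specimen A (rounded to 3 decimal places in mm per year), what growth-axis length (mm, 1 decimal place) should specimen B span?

49.6 mm

Specimen A: correcting the raw count gives 384 − 9 + 5 = 380 true growth increments.
A: Extension rate ≈ 113.6 / 380 = 0.299 mm/yr.
B's length ≈ 0.299 × 166 = 49.6 mm.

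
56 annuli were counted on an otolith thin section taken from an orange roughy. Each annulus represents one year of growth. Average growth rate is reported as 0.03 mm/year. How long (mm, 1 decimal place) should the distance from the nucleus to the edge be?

56 years of growth are recorded.
Predicted length = 0.03 mm/year × 56 years = 1.7 mm.

1.7 mm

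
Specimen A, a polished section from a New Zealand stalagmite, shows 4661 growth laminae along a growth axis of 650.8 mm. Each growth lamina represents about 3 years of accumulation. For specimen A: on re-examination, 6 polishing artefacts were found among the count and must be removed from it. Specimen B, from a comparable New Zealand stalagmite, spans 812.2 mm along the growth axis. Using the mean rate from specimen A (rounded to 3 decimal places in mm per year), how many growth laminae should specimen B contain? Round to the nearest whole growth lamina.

5760 growth laminae

Specimen A: adjusted count: 4661 − 6 = 4655 growth laminae.
Specimen A: at 3 years per growth lamina, 4655 × 3 = 13965 years.
A: 650.8 mm over 13965 years gives 650.8 / 13965 ≈ 0.047 mm per year.
Specimen B: 812.2 mm / 0.047 mm per year = 17280.85 years; at 3 years per growth lamina that is 17280.85 / 3 ≈ 5760 growth laminae.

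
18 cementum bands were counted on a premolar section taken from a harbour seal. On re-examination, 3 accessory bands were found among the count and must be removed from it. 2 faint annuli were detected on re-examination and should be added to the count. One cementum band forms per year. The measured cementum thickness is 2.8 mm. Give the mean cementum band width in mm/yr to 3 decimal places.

Correcting the raw count gives 18 − 3 + 2 = 17 true cementum bands.
2.8 mm over 17 years gives 2.8 / 17 ≈ 0.165 mm/yr.

0.165 mm/yr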